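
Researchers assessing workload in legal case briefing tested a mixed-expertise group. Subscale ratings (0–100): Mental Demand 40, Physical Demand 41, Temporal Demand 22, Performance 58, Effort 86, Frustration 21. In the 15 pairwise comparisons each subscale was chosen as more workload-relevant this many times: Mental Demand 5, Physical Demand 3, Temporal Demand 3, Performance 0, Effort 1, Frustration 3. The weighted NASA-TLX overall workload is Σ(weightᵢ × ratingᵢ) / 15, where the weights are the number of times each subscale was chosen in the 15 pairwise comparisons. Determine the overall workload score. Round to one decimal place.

35.9

The tallies are the weights (they sum to 15).
Weighted sum = 5·40 + 3·41 + 3·22 + 0·58 + 1·86 + 3·21
            = 200 + 123 + 66 + 0 + 86 + 63 = 538.
Overall workload = 538 / 15 = 35.8667 ≈ 35.9.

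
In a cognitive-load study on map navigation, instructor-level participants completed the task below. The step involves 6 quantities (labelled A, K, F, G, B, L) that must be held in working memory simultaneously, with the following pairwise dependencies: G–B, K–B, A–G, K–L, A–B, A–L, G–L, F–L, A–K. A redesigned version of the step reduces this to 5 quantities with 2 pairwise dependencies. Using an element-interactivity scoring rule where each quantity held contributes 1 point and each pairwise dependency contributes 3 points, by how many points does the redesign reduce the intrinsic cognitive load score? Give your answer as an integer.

22

Original: 6 × 1 + 9 × 3 = 6 + 27 = 33.
Redesigned: 5 × 1 + 2 × 3 = 5 + 6 = 11.
Reduction = 33 − 11 = 22.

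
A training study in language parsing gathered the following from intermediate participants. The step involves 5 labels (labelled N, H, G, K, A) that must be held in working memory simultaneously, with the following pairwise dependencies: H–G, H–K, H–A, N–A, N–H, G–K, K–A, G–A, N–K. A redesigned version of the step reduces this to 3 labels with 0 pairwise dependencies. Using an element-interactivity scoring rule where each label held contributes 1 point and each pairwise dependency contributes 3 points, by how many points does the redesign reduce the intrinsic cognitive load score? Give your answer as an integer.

29

Original: 5 × 1 + 9 × 3 = 5 + 27 = 32.
Redesigned: 3 × 1 + 0 × 3 = 3 + 0 = 3.
Reduction = 32 − 3 = 29.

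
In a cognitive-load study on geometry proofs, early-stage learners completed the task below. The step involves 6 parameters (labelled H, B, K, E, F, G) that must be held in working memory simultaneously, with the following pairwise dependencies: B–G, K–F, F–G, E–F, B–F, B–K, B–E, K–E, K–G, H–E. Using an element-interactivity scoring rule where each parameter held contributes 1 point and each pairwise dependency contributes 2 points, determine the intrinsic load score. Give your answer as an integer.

Count of parameters held simultaneously: 6.
Count of pairwise dependencies listed: 10.
Element contribution: 6 × 1 = 6.
Interaction contribution: 10 × 2 = 20.
Intrinsic load = 6 + 20 = 26.

26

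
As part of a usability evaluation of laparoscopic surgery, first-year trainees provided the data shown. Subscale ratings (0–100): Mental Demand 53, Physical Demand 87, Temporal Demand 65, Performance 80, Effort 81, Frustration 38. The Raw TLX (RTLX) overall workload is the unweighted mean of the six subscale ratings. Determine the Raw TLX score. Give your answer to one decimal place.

Sum of ratings = 53 + 87 + 65 + 80 + 81 + 38 = 404.
RTLX = 404 / 6 = 67.3333 ≈ 67.3.

67.3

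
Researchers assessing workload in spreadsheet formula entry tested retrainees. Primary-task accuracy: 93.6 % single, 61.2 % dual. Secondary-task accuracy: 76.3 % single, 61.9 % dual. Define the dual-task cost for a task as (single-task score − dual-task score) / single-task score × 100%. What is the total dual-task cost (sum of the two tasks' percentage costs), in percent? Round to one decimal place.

53.5

Primary cost = (93.6 − 61.2) / 93.6 × 100% = 34.6154%.
Secondary cost = (76.3 − 61.9) / 76.3 × 100% = 18.8729%.
Total = 34.6154% + 18.8729% = 53.4883% ≈ 53.5%.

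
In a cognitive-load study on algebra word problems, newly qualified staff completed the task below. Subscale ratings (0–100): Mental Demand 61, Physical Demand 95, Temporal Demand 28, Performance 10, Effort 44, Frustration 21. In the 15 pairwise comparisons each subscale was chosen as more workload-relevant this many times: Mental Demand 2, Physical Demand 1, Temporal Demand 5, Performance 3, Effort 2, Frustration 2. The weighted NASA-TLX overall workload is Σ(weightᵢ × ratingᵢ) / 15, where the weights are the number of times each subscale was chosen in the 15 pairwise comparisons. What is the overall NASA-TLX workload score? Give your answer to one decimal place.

The tallies are the weights (they sum to 15).
Weighted sum = 2·61 + 1·95 + 5·28 + 3·10 + 2·44 + 2·21
            = 122 + 95 + 140 + 30 + 88 + 42 = 517.
Overall workload = 517 / 15 = 34.4667 ≈ 34.5.

34.5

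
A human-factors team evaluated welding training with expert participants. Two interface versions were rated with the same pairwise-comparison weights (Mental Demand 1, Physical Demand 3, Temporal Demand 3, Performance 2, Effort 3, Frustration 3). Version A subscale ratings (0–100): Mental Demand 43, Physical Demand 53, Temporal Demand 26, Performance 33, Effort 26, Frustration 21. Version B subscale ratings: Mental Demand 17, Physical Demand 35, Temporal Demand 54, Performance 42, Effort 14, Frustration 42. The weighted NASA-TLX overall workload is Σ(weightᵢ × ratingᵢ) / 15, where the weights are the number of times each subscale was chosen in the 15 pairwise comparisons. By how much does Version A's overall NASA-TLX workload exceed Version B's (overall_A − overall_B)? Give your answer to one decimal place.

Version A weighted sum = 1·43 + 3·53 + 3·26 + 2·33 + 3·26 + 3·21 = 43 + 159 + 78 + 66 + 78 + 63 = 487; overall_A = 487/15 = 32.4667.
Version B weighted sum = 1·17 + 3·35 + 3·54 + 2·42 + 3·14 + 3·42 = 17 + 105 + 162 + 84 + 42 + 126 = 536; overall_B = 536/15 = 35.7333.
Difference = 32.4667 − 35.7333 = -3.2666 ≈ -3.3.

-3.3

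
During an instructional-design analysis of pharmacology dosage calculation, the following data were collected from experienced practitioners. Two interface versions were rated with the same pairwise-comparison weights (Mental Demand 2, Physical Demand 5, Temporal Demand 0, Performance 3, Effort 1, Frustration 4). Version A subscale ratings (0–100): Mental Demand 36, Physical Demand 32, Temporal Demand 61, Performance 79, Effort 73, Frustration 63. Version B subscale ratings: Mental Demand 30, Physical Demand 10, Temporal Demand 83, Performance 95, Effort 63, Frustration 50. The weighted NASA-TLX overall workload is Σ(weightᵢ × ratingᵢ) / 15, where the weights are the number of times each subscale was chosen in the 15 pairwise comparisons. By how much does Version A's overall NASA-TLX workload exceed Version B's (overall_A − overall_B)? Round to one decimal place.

9.1

Version A weighted sum = 2·36 + 5·32 + 0·61 + 3·79 + 1·73 + 4·63 = 72 + 160 + 0 + 237 + 73 + 252 = 794; overall_A = 794/15 = 52.9333.
Version B weighted sum = 2·30 + 5·10 + 0·83 + 3·95 + 1·63 + 4·50 = 60 + 50 + 0 + 285 + 63 + 200 = 658; overall_B = 658/15 = 43.8667.
Difference = 52.9333 − 43.8667 = 9.0666 ≈ 9.1.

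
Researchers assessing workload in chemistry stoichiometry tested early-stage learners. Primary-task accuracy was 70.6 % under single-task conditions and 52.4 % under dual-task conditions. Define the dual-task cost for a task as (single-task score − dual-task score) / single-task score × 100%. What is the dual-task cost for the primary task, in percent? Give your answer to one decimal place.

25.8

Cost = (70.6 − 52.4) / 70.6 × 100%
     = 18.2000 / 70.6 × 100% = 25.7790%.
≈ 25.8%.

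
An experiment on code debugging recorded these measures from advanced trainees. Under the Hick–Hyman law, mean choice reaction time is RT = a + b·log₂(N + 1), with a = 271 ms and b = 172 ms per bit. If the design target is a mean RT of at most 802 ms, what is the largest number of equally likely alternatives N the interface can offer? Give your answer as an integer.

Set 271 + 172·log₂(N + 1) ≤ 802.
log₂(N + 1) ≤ (802 − 271) / 172 = 3.0872.
N + 1 ≤ 2^3.0872 = 8.4985.
N ≤ 7.4985, so the largest integer N is 7.

7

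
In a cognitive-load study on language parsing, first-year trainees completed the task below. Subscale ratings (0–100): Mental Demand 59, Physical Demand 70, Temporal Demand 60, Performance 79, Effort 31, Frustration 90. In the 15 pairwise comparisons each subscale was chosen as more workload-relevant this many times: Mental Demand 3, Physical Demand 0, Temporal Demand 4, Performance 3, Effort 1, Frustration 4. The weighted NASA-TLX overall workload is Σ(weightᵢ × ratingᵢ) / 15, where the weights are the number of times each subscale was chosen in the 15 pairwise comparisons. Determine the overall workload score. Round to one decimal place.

69.7

The tallies are the weights (they sum to 15).
Weighted sum = 3·59 + 0·70 + 4·60 + 3·79 + 1·31 + 4·90
            = 177 + 0 + 240 + 237 + 31 + 360 = 1045.
Overall workload = 1045 / 15 = 69.6667 ≈ 69.7.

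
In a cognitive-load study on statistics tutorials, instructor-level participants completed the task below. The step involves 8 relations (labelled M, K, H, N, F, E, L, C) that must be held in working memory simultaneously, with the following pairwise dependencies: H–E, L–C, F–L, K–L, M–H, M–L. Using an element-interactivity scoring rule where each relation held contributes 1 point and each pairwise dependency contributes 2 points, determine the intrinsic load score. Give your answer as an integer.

20

Count of relations held simultaneously: 8.
Count of pairwise dependencies listed: 6.
Element contribution: 8 × 1 = 8.
Interaction contribution: 6 × 2 = 12.
Intrinsic load = 8 + 12 = 20.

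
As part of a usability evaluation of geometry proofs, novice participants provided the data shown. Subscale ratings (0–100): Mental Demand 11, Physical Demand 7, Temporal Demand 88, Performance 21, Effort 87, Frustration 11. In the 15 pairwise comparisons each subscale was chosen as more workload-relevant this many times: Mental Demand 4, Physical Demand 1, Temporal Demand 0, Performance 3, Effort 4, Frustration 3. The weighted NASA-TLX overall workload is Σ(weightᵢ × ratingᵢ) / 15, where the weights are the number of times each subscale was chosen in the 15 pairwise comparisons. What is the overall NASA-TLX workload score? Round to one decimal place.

The tallies are the weights (they sum to 15).
Weighted sum = 4·11 + 1·7 + 0·88 + 3·21 + 4·87 + 3·11
            = 44 + 7 + 0 + 63 + 348 + 33 = 495.
Overall workload = 495 / 15 = 33.0000 ≈ 33.0.

33.0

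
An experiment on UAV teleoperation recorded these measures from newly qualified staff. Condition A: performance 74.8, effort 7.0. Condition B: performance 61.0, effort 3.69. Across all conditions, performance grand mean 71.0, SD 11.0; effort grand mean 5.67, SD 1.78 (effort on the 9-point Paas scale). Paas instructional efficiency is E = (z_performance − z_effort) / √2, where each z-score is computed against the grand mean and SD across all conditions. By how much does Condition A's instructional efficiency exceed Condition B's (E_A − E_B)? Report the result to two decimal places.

Condition A: z_P = (74.8 − 71.0)/11.0 = 0.3455; z_E = (7.0 − 5.67)/1.78 = 0.7472; E_A = (0.3455 − 0.7472)/√2 = -0.2840.
Condition B: z_P = (61.0 − 71.0)/11.0 = -0.9091; z_E = (3.69 − 5.67)/1.78 = -1.1124; E_B = (-0.9091 − (-1.1124))/√2 = 0.1438.
E_A − E_B = -0.2840 − 0.1438 = -0.4278 ≈ -0.43.

-0.43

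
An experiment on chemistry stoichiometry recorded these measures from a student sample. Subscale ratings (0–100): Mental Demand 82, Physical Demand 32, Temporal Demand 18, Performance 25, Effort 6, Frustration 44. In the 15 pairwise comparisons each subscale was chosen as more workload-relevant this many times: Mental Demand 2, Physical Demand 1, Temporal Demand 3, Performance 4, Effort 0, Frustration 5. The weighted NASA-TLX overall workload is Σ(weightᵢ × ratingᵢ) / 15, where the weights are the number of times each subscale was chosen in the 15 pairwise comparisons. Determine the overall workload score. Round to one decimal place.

38.0

The tallies are the weights (they sum to 15).
Weighted sum = 2·82 + 1·32 + 3·18 + 4·25 + 0·6 + 5·44
            = 164 + 32 + 54 + 100 + 0 + 220 = 570.
Overall workload = 570 / 15 = 38.0000 ≈ 38.0.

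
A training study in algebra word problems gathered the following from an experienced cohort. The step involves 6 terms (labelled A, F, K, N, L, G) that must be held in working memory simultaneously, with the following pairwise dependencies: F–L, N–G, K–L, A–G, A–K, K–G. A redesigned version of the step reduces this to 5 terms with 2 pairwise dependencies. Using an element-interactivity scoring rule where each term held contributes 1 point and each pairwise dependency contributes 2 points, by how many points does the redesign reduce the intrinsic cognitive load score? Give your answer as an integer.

9

Original: 6 × 1 + 6 × 2 = 6 + 12 = 18.
Redesigned: 5 × 1 + 2 × 2 = 5 + 4 = 9.
Reduction = 18 − 9 = 9.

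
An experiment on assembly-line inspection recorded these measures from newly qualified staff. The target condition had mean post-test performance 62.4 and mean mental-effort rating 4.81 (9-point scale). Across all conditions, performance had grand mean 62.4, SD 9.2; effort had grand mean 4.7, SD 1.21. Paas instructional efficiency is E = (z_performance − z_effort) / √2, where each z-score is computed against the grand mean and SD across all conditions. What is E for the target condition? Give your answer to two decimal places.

z_performance = (62.4 − 62.4) / 9.2 = 0.0000 / 9.2 = 0.0000.
z_effort = (4.81 − 4.7) / 1.21 = 0.1100 / 1.21 = 0.0909.
z_P − z_E = 0.0000 − 0.0909 = -0.0909.
E = -0.0909 / √2 = -0.0909 / 1.41421 = -0.0643 ≈ -0.06.

-0.06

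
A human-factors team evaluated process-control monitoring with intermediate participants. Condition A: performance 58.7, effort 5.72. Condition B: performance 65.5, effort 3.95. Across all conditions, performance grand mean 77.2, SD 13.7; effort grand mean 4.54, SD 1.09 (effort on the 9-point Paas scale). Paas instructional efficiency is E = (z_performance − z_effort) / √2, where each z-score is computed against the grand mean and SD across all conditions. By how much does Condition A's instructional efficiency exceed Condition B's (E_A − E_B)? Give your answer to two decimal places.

Condition A: z_P = (58.7 − 77.2)/13.7 = -1.3504; z_E = (5.72 − 4.54)/1.09 = 1.0826; E_A = (-1.3504 − 1.0826)/√2 = -1.7204.
Condition B: z_P = (65.5 − 77.2)/13.7 = -0.8540; z_E = (3.95 − 4.54)/1.09 = -0.5413; E_B = (-0.8540 − (-0.5413))/√2 = -0.2211.
E_A − E_B = -1.7204 − (-0.2211) = -1.4993 ≈ -1.50.

-1.50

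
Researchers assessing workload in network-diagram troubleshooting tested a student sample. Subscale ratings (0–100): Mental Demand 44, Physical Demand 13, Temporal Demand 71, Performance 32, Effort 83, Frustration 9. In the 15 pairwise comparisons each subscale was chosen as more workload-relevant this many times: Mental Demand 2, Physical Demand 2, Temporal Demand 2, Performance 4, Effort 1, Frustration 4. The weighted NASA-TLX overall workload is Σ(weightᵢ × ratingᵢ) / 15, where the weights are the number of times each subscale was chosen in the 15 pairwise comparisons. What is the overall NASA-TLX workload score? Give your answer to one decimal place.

33.5

The tallies are the weights (they sum to 15).
Weighted sum = 2·44 + 2·13 + 2·71 + 4·32 + 1·83 + 4·9
            = 88 + 26 + 142 + 128 + 83 + 36 = 503.
Overall workload = 503 / 15 = 33.5333 ≈ 33.5.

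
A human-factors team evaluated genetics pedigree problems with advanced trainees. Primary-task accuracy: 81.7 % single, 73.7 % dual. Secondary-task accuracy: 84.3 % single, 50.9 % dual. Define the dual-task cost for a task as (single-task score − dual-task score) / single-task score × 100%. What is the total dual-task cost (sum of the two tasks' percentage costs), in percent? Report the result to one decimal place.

Primary cost = (81.7 − 73.7) / 81.7 × 100% = 9.7919%.
Secondary cost = (84.3 − 50.9) / 84.3 × 100% = 39.6204%.
Total = 9.7919% + 39.6204% = 49.4123% ≈ 49.4%.

49.4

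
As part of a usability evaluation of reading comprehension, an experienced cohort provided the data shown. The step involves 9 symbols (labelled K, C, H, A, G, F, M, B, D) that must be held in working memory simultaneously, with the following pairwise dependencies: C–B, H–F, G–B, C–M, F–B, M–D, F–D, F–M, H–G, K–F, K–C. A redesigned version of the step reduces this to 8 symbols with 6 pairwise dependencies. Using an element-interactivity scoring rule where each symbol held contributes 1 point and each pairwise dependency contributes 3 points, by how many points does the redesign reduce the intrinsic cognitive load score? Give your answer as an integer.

16

Original: 9 × 1 + 11 × 3 = 9 + 33 = 42.
Redesigned: 8 × 1 + 6 × 3 = 8 + 18 = 26.
Reduction = 42 − 26 = 16.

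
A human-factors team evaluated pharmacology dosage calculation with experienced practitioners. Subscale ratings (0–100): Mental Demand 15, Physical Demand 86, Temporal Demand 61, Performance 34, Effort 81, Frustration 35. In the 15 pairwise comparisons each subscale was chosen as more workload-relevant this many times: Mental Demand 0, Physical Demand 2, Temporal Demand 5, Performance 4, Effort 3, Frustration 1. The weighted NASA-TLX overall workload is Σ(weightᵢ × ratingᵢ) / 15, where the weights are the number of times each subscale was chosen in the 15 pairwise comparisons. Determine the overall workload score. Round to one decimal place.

59.4

The tallies are the weights (they sum to 15).
Weighted sum = 0·15 + 2·86 + 5·61 + 4·34 + 3·81 + 1·35
            = 0 + 172 + 305 + 136 + 243 + 35 = 891.
Overall workload = 891 / 15 = 59.4000 ≈ 59.4.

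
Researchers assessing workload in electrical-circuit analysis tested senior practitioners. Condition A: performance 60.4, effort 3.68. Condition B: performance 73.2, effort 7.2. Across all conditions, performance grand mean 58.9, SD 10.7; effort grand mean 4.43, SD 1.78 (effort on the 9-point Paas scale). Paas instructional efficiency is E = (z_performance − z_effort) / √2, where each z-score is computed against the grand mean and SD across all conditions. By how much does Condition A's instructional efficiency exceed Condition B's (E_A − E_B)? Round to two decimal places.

0.55

Condition A: z_P = (60.4 − 58.9)/10.7 = 0.1402; z_E = (3.68 − 4.43)/1.78 = -0.4213; E_A = (0.1402 − (-0.4213))/√2 = 0.3970.
Condition B: z_P = (73.2 − 58.9)/10.7 = 1.3364; z_E = (7.2 − 4.43)/1.78 = 1.5562; E_B = (1.3364 − 1.5562)/√2 = -0.1554.
E_A − E_B = 0.3970 − (-0.1554) = 0.5524 ≈ 0.55.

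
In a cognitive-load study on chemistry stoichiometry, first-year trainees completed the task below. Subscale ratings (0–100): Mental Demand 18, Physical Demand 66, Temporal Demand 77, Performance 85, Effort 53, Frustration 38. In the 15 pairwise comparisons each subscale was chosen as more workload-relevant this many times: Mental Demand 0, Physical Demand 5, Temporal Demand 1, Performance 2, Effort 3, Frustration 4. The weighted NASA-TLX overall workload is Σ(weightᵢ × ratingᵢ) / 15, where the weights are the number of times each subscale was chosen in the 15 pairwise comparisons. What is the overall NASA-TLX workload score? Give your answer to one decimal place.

The tallies are the weights (they sum to 15).
Weighted sum = 0·18 + 5·66 + 1·77 + 2·85 + 3·53 + 4·38
            = 0 + 330 + 77 + 170 + 159 + 152 = 888.
Overall workload = 888 / 15 = 59.2000 ≈ 59.2.

59.2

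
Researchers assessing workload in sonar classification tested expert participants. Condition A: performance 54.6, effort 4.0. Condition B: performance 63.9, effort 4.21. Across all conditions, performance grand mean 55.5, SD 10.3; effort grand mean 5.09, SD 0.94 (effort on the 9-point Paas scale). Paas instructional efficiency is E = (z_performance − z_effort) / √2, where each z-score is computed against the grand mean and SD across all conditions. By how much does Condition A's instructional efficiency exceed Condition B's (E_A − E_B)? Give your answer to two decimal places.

-0.48

Condition A: z_P = (54.6 − 55.5)/10.3 = -0.0874; z_E = (4.0 − 5.09)/0.94 = -1.1596; E_A = (-0.0874 − (-1.1596))/√2 = 0.7582.
Condition B: z_P = (63.9 − 55.5)/10.3 = 0.8155; z_E = (4.21 − 5.09)/0.94 = -0.9362; E_B = (0.8155 − (-0.9362))/√2 = 1.2386.
E_A − E_B = 0.7582 − 1.2386 = -0.4804 ≈ -0.48.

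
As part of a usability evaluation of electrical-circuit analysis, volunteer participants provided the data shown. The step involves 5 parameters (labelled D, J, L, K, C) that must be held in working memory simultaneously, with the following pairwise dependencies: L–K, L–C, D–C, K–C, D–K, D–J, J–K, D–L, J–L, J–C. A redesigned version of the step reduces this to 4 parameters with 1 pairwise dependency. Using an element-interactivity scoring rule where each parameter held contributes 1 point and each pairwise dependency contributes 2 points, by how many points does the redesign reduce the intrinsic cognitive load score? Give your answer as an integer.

19

Original: 5 × 1 + 10 × 2 = 5 + 20 = 25.
Redesigned: 4 × 1 + 1 × 2 = 4 + 2 = 6.
Reduction = 25 − 6 = 19.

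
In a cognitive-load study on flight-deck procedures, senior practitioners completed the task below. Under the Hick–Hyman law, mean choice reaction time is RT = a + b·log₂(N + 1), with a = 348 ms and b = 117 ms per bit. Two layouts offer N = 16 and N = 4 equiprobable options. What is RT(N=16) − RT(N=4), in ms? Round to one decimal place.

206.6

RT(16) = 348 + 117·log₂(17) = 348 + 117·4.0875 = 826.2375 ms.
RT(4) = 348 + 117·log₂(5) = 348 + 117·2.3219 = 619.6623 ms.
Difference = 826.2375 − 619.6623 = 206.5752 ≈ 206.6 ms.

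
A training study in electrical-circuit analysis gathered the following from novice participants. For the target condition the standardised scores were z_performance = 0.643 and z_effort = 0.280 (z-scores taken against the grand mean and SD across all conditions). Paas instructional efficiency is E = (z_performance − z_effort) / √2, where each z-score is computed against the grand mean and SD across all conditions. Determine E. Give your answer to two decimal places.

z_P − z_E = 0.643 − 0.280 = 0.3630.
E = 0.3630 / √2 = 0.3630 / 1.41421 = 0.2567 ≈ 0.26.

0.26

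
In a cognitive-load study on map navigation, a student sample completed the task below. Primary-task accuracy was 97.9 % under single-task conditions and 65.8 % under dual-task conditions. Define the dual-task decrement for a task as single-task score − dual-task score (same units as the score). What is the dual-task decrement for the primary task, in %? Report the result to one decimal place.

32.1

Decrement = 97.9 − 65.8 = 32.1000 % ≈ 32.1 %.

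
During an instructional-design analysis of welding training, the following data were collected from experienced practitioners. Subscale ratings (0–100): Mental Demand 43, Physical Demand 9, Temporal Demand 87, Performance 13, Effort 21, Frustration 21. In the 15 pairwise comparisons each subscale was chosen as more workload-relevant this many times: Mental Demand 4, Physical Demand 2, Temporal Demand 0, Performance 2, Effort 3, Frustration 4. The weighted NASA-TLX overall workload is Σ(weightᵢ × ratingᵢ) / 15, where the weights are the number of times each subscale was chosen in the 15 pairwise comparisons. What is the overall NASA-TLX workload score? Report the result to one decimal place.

The tallies are the weights (they sum to 15).
Weighted sum = 4·43 + 2·9 + 0·87 + 2·13 + 3·21 + 4·21
            = 172 + 18 + 0 + 26 + 63 + 84 = 363.
Overall workload = 363 / 15 = 24.2000 ≈ 24.2.

24.2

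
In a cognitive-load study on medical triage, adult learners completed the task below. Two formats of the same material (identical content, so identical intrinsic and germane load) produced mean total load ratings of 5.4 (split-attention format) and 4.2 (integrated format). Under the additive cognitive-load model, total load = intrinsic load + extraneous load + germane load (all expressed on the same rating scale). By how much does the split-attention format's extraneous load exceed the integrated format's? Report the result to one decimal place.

1.2

Intrinsic and germane load are equal across formats, so the difference in total load equals the difference in extraneous load.
Extraneous-load difference = 5.4 − 4.2 = 1.2.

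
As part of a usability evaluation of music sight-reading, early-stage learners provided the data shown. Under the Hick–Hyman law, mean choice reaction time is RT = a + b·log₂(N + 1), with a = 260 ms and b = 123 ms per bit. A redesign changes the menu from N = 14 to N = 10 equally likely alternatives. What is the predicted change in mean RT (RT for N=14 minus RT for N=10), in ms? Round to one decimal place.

RT(14) = 260 + 123·log₂(15) = 260 + 123·3.9069 = 740.5487 ms.
RT(10) = 260 + 123·log₂(11) = 260 + 123·3.4594 = 685.5062 ms.
Difference = 740.5487 − 685.5062 = 55.0425 ≈ 55.0 ms.

55.0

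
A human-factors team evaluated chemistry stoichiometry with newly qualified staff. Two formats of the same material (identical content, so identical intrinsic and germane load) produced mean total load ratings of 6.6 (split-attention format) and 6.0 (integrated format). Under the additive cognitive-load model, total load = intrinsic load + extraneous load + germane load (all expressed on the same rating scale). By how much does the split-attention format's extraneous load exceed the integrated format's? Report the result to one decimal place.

0.6

Intrinsic and germane load are equal across formats, so the difference in total load equals the difference in extraneous load.
Extraneous-load difference = 6.6 − 6.0 = 0.6.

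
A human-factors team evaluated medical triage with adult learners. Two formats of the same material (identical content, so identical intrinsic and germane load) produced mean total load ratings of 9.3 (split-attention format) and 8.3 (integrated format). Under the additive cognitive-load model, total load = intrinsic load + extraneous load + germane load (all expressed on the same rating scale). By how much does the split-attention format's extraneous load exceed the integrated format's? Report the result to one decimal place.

Intrinsic and germane load are equal across formats, so the difference in total load equals the difference in extraneous load.
Extraneous-load difference = 9.3 − 8.3 = 1.0.

1.0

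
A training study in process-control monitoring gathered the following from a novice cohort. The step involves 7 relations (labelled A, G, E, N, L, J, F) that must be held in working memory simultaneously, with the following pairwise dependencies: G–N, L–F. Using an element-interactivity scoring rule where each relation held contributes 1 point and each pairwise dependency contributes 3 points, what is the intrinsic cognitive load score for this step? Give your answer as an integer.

13

Count of relations held simultaneously: 7.
Count of pairwise dependencies listed: 2.
Element contribution: 7 × 1 = 7.
Interaction contribution: 2 × 3 = 6.
Intrinsic load = 7 + 6 = 13.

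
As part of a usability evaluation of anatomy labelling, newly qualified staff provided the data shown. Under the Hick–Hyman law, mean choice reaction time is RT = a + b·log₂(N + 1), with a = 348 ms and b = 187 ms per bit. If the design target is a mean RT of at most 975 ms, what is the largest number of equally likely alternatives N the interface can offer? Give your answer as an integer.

9

Set 348 + 187·log₂(N + 1) ≤ 975.
log₂(N + 1) ≤ (975 − 348) / 187 = 3.3529.
N + 1 ≤ 2^3.3529 = 10.2170.
N ≤ 9.2170, so the largest integer N is 9.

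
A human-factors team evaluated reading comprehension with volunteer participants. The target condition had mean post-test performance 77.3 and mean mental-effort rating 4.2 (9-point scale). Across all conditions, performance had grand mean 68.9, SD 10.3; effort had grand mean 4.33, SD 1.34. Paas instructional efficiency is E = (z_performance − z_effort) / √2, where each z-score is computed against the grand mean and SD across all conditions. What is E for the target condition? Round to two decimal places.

0.65

z_performance = (77.3 − 68.9) / 10.3 = 8.4000 / 10.3 = 0.8155.
z_effort = (4.2 − 4.33) / 1.34 = -0.1300 / 1.34 = -0.0970.
z_P − z_E = 0.8155 − (-0.0970) = 0.9125.
E = 0.9125 / √2 = 0.9125 / 1.41421 = 0.6452 ≈ 0.65.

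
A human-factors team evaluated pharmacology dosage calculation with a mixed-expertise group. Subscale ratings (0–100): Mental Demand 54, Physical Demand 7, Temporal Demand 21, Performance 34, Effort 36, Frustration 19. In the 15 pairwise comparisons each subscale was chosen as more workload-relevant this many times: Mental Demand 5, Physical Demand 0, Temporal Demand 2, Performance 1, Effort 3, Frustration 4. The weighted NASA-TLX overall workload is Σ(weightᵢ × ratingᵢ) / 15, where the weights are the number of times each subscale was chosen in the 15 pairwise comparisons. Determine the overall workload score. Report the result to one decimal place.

The tallies are the weights (they sum to 15).
Weighted sum = 5·54 + 0·7 + 2·21 + 1·34 + 3·36 + 4·19
            = 270 + 0 + 42 + 34 + 108 + 76 = 530.
Overall workload = 530 / 15 = 35.3333 ≈ 35.3.

35.3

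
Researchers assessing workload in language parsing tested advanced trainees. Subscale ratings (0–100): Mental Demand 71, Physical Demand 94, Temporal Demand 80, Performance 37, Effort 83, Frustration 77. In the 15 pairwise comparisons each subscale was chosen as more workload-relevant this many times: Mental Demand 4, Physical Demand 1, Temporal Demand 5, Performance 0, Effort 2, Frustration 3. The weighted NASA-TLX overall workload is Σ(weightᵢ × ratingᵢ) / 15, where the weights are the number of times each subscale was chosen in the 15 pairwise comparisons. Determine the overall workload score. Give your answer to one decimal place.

The tallies are the weights (they sum to 15).
Weighted sum = 4·71 + 1·94 + 5·80 + 0·37 + 2·83 + 3·77
            = 284 + 94 + 400 + 0 + 166 + 231 = 1175.
Overall workload = 1175 / 15 = 78.3333 ≈ 78.3.

78.3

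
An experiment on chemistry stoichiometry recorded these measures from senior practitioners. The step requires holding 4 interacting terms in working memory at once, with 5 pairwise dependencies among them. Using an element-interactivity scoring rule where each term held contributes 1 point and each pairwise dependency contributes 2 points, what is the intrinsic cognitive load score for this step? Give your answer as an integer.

14

Element contribution: 4 × 1 = 4.
Interaction contribution: 5 × 2 = 10.
Intrinsic load = 4 + 10 = 14.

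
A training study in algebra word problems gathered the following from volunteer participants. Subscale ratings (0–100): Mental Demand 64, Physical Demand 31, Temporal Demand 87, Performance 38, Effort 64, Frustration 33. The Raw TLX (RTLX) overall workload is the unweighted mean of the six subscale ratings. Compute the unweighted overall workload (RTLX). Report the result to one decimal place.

52.8

Sum of ratings = 64 + 31 + 87 + 38 + 64 + 33 = 317.
RTLX = 317 / 6 = 52.8333 ≈ 52.8.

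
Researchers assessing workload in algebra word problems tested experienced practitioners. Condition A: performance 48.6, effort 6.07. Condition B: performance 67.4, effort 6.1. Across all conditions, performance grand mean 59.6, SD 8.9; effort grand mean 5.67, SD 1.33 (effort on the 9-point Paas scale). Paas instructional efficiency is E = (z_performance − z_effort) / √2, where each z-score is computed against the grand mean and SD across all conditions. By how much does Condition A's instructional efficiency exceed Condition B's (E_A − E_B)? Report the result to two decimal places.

Condition A: z_P = (48.6 − 59.6)/8.9 = -1.2360; z_E = (6.07 − 5.67)/1.33 = 0.3008; E_A = (-1.2360 − 0.3008)/√2 = -1.0867.
Condition B: z_P = (67.4 − 59.6)/8.9 = 0.8764; z_E = (6.1 − 5.67)/1.33 = 0.3233; E_B = (0.8764 − 0.3233)/√2 = 0.3911.
E_A − E_B = -1.0867 − 0.3911 = -1.4778 ≈ -1.48.

-1.48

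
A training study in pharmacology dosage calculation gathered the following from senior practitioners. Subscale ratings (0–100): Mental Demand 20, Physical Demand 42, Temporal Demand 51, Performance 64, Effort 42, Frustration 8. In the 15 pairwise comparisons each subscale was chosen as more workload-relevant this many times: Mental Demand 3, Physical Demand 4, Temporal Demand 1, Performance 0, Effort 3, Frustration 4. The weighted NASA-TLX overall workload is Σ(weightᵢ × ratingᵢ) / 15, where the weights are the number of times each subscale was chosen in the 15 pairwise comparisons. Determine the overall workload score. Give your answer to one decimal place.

The tallies are the weights (they sum to 15).
Weighted sum = 3·20 + 4·42 + 1·51 + 0·64 + 3·42 + 4·8
            = 60 + 168 + 51 + 0 + 126 + 32 = 437.
Overall workload = 437 / 15 = 29.1333 ≈ 29.1.

29.1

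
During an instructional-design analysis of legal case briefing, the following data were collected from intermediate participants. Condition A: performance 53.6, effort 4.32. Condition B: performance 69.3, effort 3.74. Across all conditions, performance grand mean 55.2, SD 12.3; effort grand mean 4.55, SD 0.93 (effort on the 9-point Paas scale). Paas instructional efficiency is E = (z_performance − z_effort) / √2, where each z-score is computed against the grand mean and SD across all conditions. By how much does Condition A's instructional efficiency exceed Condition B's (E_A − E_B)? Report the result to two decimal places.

-1.34

Condition A: z_P = (53.6 − 55.2)/12.3 = -0.1301; z_E = (4.32 − 4.55)/0.93 = -0.2473; E_A = (-0.1301 − (-0.2473))/√2 = 0.0829.
Condition B: z_P = (69.3 − 55.2)/12.3 = 1.1463; z_E = (3.74 − 4.55)/0.93 = -0.8710; E_B = (1.1463 − (-0.8710))/√2 = 1.4264.
E_A − E_B = 0.0829 − 1.4264 = -1.3435 ≈ -1.34.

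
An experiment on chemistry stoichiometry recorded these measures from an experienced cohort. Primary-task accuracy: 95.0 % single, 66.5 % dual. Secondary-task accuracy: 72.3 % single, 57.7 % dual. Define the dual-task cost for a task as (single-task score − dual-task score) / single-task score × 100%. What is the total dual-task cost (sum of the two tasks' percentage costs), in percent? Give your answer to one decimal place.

50.2

Primary cost = (95.0 − 66.5) / 95.0 × 100% = 30.0000%.
Secondary cost = (72.3 − 57.7) / 72.3 × 100% = 20.1936%.
Total = 30.0000% + 20.1936% = 50.1936% ≈ 50.2%.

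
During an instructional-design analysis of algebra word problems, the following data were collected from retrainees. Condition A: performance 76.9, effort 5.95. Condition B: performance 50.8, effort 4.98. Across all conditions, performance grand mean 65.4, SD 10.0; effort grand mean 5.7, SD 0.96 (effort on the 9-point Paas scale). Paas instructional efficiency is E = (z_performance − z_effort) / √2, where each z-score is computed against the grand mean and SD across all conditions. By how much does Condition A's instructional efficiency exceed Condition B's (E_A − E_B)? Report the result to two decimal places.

1.13

Condition A: z_P = (76.9 − 65.4)/10.0 = 1.1500; z_E = (5.95 − 5.7)/0.96 = 0.2604; E_A = (1.1500 − 0.2604)/√2 = 0.6290.
Condition B: z_P = (50.8 − 65.4)/10.0 = -1.4600; z_E = (4.98 − 5.7)/0.96 = -0.7500; E_B = (-1.4600 − (-0.7500))/√2 = -0.5020.
E_A − E_B = 0.6290 − (-0.5020) = 1.1310 ≈ 1.13.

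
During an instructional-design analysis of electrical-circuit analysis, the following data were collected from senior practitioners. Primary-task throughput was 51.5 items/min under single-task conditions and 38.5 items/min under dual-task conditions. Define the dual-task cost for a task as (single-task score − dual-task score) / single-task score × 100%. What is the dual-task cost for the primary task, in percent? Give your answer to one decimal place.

25.2

Cost = (51.5 − 38.5) / 51.5 × 100%
     = 13.0000 / 51.5 × 100% = 25.2427%.
≈ 25.2%.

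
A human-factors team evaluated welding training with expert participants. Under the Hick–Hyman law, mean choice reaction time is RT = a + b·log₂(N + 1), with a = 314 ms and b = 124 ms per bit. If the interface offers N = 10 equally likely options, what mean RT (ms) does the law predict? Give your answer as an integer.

743

log₂(10 + 1) = log₂(11) = 3.4594.
RT = 314 + 124 × 3.4594 = 314 + 428.9656 = 742.9656 ms.
≈ 743 ms.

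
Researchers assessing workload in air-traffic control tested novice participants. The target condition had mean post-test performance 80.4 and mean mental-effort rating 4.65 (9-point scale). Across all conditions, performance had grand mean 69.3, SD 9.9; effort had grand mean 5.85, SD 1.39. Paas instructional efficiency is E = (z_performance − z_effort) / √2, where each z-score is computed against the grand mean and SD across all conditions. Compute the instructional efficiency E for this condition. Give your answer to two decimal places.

z_performance = (80.4 − 69.3) / 9.9 = 11.1000 / 9.9 = 1.1212.
z_effort = (4.65 − 5.85) / 1.39 = -1.2000 / 1.39 = -0.8633.
z_P − z_E = 1.1212 − (-0.8633) = 1.9845.
E = 1.9845 / √2 = 1.9845 / 1.41421 = 1.4033 ≈ 1.40.

1.40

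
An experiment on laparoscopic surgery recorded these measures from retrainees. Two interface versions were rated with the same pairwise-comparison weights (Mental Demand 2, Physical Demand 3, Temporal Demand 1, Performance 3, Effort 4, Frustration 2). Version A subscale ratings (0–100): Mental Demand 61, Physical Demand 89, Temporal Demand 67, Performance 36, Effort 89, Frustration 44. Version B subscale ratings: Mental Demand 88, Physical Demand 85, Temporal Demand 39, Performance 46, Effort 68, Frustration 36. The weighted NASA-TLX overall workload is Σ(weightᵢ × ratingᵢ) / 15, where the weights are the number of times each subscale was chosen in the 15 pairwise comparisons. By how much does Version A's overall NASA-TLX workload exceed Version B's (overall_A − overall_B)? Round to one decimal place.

3.7

Version A weighted sum = 2·61 + 3·89 + 1·67 + 3·36 + 4·89 + 2·44 = 122 + 267 + 67 + 108 + 356 + 88 = 1008; overall_A = 1008/15 = 67.2000.
Version B weighted sum = 2·88 + 3·85 + 1·39 + 3·46 + 4·68 + 2·36 = 176 + 255 + 39 + 138 + 272 + 72 = 952; overall_B = 952/15 = 63.4667.
Difference = 67.2000 − 63.4667 = 3.7333 ≈ 3.7.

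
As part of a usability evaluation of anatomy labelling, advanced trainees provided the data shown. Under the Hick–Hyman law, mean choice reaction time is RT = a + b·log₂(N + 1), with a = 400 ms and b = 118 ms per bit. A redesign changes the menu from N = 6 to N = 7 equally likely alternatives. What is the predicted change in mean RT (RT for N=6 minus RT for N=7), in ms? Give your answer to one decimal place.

-22.7

RT(6) = 400 + 118·log₂(7) = 400 + 118·2.8074 = 731.2732 ms.
RT(7) = 400 + 118·log₂(8) = 400 + 118·3.0000 = 754.0000 ms.
Difference = 731.2732 − 754.0000 = -22.7268 ≈ -22.7 ms.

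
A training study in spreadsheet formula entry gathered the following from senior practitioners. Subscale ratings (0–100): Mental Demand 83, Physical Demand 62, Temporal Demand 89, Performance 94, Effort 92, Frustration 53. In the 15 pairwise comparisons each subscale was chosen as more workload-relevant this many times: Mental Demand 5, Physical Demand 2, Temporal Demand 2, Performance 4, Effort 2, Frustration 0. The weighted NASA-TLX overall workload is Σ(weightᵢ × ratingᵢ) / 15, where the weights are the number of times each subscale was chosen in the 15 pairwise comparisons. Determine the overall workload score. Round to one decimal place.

The tallies are the weights (they sum to 15).
Weighted sum = 5·83 + 2·62 + 2·89 + 4·94 + 2·92 + 0·53
            = 415 + 124 + 178 + 376 + 184 + 0 = 1277.
Overall workload = 1277 / 15 = 85.1333 ≈ 85.1.

85.1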